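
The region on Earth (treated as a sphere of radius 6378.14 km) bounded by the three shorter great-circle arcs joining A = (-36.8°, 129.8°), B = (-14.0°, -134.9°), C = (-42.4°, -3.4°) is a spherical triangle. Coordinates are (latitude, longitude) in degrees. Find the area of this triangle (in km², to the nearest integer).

Side lengths (central angles): a = 1.8877, b = 1.5716, c = 1.4976 rad; semiperimeter s = 2.4785.
By l'Huilier's theorem, tan(E/4) = √[tan(s/2) tan((s−a)/2) tan((s−b)/2) tan((s−c)/2)], giving spherical excess E = 1.7886 rad.
Area = E·R² = 1.7886 × (6378.14)² ≈ 72761614 km².

72761614 km²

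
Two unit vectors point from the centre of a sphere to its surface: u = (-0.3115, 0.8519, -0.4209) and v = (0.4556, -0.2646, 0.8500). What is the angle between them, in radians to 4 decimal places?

u·v = -0.7251; |u| = 1.0000, |v| = 1.0000.
cos θ = (u·v)/(|u||v|) = -0.7251, so θ = 2.3820 rad.

2.3820 rad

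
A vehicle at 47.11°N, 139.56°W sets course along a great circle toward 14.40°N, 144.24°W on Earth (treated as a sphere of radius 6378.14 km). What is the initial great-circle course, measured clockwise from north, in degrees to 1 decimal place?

188.4°

Δλ = -4.680° = -0.0817 rad.
y = sin Δλ · cos φ₂ = (-0.0816)(0.9686) = -0.0790
x = cos φ₁ sin φ₂ − sin φ₁ cos φ₂ cos Δλ = (0.6806)(0.2487) − (0.7327)(0.9686)(0.9967) = -0.5380
θ = atan2(y, x) = -171.64°; adding 360° gives 188.4°.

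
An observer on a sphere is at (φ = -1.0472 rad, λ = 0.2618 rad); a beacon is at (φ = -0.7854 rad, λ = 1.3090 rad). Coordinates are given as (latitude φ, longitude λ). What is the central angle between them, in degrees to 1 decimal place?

37.9°

With latitudes φ₁ = -60.000°, φ₂ = -45.000° and longitude difference Δλ = 60.000°:
cos c = sin φ₁ sin φ₂ + cos φ₁ cos φ₂ cos Δλ = (-0.8660)(-0.7071) + (0.5000)(0.7071)(0.5000) = 0.78915,
so c = arccos(0.78915) = 0.66137 rad.
So the angular separation is 37.9°.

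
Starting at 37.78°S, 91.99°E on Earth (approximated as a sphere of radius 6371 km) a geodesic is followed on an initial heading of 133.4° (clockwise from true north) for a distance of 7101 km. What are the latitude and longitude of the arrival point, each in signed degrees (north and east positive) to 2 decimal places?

Angular distance δ = d/R = 7101/6371 = 1.11458 rad; initial bearing θ = 2.3283 rad.
sin φ₂ = sin φ₁ cos δ + cos φ₁ sin δ cos θ = (-0.6126)(0.4406) + (0.7904)(0.8977)(-0.6871) = -0.7574, so φ₂ = -49.24°.
Δλ = atan2(sin θ sin δ cos φ₁, cos δ − sin φ₁ sin φ₂) = atan2(0.5155, -0.0235) = 92.605°.
λ₂ = 91.990° + 92.605° = 184.60° → -175.40° after wrapping to (−180°, 180°].

-49.24°, -175.40°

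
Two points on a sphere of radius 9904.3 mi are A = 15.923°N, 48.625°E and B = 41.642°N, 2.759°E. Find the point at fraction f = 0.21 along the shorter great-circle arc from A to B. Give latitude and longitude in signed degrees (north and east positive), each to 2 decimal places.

22.46°, 40.81°

Central angle δ = 0.8193 rad. Interpolating on the sphere with fraction f = 0.21:
P = [sin((1−f)δ)·A + sin(fδ)·B] / sin δ = 0.8253·A + 0.2343·B in Cartesian coordinates,
giving P = (0.6995, 0.6039, 0.3821), i.e. latitude 22.46°, longitude 40.81°.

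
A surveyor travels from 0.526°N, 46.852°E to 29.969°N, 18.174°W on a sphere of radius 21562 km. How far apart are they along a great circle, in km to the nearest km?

Let φ₁ = 0.0092 rad, φ₂ = 0.5231 rad, and Δλ = -1.1349 rad.
cos c = sin φ₁ sin φ₂ + cos φ₁ cos φ₂ cos Δλ = (0.0092)(0.4995) + (1.0000)(0.8663)(0.4222) = 0.37033,
so c = arccos(0.37033) = 1.19144 rad.
Distance = R·c = 21562 × 1.1914 ≈ 25690 km.

25690 km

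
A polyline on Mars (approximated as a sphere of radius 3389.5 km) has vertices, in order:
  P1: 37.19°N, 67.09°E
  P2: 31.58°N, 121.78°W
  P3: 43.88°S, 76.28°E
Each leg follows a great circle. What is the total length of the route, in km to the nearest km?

16088 km

Leg P1→P2: central angle 1.9326 rad, distance 6550.7 km.
Leg P2→P3: central angle 2.8139 rad, distance 9537.8 km.
Total: 6550.7 + 9537.8 ≈ 16088 km.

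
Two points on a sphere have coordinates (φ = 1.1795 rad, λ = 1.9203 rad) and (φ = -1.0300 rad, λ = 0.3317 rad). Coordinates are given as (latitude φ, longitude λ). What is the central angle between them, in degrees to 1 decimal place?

Let φ₁ = 1.1795 rad, φ₂ = -1.0300 rad, and Δλ = -1.5886 rad.
Haversine: a = sin²(Δφ/2) + cos φ₁ cos φ₂ sin²(Δλ/2) = 0.7981 + (0.3814)(0.5148)(0.5089) = 0.89800.
Central angle c = 2·arcsin(√a) = 2.49145 rad.
So the angular separation is 142.7°.

142.7°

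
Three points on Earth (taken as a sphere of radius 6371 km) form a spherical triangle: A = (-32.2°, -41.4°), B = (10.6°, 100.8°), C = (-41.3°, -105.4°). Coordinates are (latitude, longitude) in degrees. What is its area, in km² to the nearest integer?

Side lengths (central angles): a = 2.4719, b = 0.8888, c = 2.4268 rad; semiperimeter s = 2.8937.
By l'Huilier's theorem, tan(E/4) = √[tan(s/2) tan((s−a)/2) tan((s−b)/2) tan((s−c)/2)], giving spherical excess E = 2.6989 rad.
Area = E·R² = 2.6989 × (6371)² ≈ 109547502 km².

109547502 km²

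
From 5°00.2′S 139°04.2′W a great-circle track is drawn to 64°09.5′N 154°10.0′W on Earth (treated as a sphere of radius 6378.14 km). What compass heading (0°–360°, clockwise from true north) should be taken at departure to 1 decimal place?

Δλ = -15.097° = -0.2635 rad.
y = sin Δλ · cos φ₂ = (-0.2604)(0.4359) = -0.1135
x = cos φ₁ sin φ₂ − sin φ₁ cos φ₂ cos Δλ = (0.9962)(0.9000) − (-0.0872)(0.4359)(0.9655) = 0.9333
θ = atan2(y, x) = -6.94°; adding 360° gives 353.1°.

353.1°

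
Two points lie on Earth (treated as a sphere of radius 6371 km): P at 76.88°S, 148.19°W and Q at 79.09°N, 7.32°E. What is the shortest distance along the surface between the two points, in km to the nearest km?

19403 km

Let φ₁ = -1.3418 rad, φ₂ = 1.3804 rad, and Δλ = 2.7142 rad.
Haversine: a = sin²(Δφ/2) + cos φ₁ cos φ₂ sin²(Δλ/2) = 0.9567 + (0.2270)(0.1893)(0.9550) = 0.99770.
Central angle c = 2·arcsin(√a) = 3.04555 rad.
Distance = R·c = 6371 × 3.0455 ≈ 19403 km.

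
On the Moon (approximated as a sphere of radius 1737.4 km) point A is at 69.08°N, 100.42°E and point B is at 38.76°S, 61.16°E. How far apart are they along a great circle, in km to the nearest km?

In radians: φ₁ = 1.2057, φ₂ = -0.6765, Δλ = -39.260° = -0.6852 rad.
cos c = sin φ₁ sin φ₂ + cos φ₁ cos φ₂ cos Δλ = (0.9341)(-0.6261) + (0.3571)(0.7798)(0.7743) = -0.36921,
so c = arccos(-0.36921) = 1.94895 rad.
Distance = R·c = 1737.4 × 1.9490 ≈ 3386 km.

3386 km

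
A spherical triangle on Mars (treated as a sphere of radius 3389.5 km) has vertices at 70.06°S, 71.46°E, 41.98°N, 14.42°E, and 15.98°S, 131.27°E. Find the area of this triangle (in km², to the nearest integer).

23962510 km²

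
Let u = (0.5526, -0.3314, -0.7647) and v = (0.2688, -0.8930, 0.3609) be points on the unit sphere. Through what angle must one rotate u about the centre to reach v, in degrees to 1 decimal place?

80.3°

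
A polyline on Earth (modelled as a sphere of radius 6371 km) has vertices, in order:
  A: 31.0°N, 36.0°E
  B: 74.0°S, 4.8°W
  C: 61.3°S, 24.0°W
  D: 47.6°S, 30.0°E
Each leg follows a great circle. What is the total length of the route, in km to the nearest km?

17346 km

Leg A→B: central angle 1.8926 rad, distance 12057.5 km.
Leg B→C: central angle 0.2530 rad, distance 1611.7 km.
Leg C→D: central angle 0.5771 rad, distance 3676.5 km.
Total: 12057.5 + 1611.7 + 3676.5 ≈ 17346 km.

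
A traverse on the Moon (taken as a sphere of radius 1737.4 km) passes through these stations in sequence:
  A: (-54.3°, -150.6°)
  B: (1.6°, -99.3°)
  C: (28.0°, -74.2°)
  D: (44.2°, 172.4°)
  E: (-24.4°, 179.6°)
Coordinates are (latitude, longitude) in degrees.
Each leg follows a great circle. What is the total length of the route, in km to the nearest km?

Leg A→B: central angle 1.2217 rad, distance 2122.6 km.
Leg B→C: central angle 0.6226 rad, distance 1081.7 km.
Leg C→D: central angle 1.4948 rad, distance 2597.1 km.
Leg D→E: central angle 1.2028 rad, distance 2089.8 km.
Total: 2122.6 + 1081.7 + 2597.1 + 2089.8 ≈ 7891 km.

7891 km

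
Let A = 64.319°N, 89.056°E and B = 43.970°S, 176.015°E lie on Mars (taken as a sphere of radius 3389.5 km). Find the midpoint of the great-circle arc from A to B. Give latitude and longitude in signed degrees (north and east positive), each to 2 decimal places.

Central angle δ = 2.2258 rad. Interpolating on the sphere with fraction f = 0.5:
P = [sin((1−f)δ)·A + sin(fδ)·B] / sin δ = 1.1311·A + 1.1311·B in Cartesian coordinates,
giving P = (-0.8040, 0.5467, 0.2341), i.e. latitude 13.54°, longitude 145.79°.

13.54°, 145.79°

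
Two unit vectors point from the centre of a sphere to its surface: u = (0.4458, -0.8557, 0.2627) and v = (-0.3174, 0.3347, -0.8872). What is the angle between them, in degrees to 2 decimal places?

131.38°

u·v = -0.6610; |u| = 1.0000, |v| = 0.9999.
cos θ = (u·v)/(|u||v|) = -0.6610, so θ = 131.38°.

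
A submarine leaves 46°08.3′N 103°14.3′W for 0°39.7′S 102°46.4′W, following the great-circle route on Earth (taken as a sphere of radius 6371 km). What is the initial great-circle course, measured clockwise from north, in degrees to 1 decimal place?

179.4°

Δλ = 0.465° = 0.0081 rad.
y = sin Δλ · cos φ₂ = (0.0081)(0.9999) = 0.0081
x = cos φ₁ sin φ₂ − sin φ₁ cos φ₂ cos Δλ = (0.6929)(-0.0115) − (0.7210)(0.9999)(1.0000) = -0.7289
θ = atan2(y, x) = 179.36°, so the bearing is 179.4°.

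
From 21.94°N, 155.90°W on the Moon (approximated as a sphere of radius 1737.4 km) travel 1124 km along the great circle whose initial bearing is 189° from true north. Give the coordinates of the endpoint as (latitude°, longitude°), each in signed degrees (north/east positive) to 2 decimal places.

Angular distance δ = d/R = 1124/1737.4 = 0.64694 rad; initial bearing θ = 3.2987 rad.
sin φ₂ = sin φ₁ cos δ + cos φ₁ sin δ cos θ = (0.3736)(0.7979) + (0.9276)(0.6028)(-0.9877) = -0.2541, so φ₂ = -14.72°.
Δλ = atan2(sin θ sin δ cos φ₁, cos δ − sin φ₁ sin φ₂) = atan2(-0.0875, 0.8929) = -5.595°.
λ₂ = -155.900° − 5.595° = -161.49°.

-14.72°, -161.49°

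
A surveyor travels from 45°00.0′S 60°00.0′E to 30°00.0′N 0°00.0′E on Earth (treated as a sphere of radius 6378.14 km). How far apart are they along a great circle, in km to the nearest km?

10321 km

In radians: φ₁ = -0.7854, φ₂ = 0.5236, Δλ = -60.000° = -1.0472 rad.
cos c = sin φ₁ sin φ₂ + cos φ₁ cos φ₂ cos Δλ = (-0.7071)(0.5000) + (0.7071)(0.8660)(0.5000) = -0.04737,
so c = arccos(-0.04737) = 1.61818 rad.
Distance = R·c = 6378.14 × 1.6182 ≈ 10321 km.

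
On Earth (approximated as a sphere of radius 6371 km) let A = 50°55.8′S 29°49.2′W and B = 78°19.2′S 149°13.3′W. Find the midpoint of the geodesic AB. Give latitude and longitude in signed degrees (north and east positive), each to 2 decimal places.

-72.33°, -48.20°

Central angle δ = 0.7987 rad. Interpolating on the sphere with fraction f = 0.5:
P = [sin((1−f)δ)·A + sin(fδ)·B] / sin δ = 0.5427·A + 0.5427·B in Cartesian coordinates,
giving P = (0.2024, -0.2263, -0.9528), i.e. latitude -72.33°, longitude -48.20°.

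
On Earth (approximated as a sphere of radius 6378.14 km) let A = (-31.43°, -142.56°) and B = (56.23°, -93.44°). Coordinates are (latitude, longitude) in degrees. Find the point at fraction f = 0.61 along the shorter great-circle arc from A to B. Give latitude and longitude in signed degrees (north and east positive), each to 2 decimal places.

The central angle between A and B is δ = 1.6942 rad.
With f = 0.61, the slerp weights are sin((1−f)δ)/sin δ = 0.6184 and sin(fδ)/sin δ = 0.8656.
Weighted sum of the unit vectors: (0.6184)·(-0.6775,-0.5187,-0.5215) + (0.8656)·(-0.0334,-0.5549,0.8313) = (-0.4478, -0.8011, 0.3971).
Converting back: φ = atan2(z, √(x²+y²)) = 23.40°, λ = atan2(y, x) = -119.21°.

23.40°, -119.21°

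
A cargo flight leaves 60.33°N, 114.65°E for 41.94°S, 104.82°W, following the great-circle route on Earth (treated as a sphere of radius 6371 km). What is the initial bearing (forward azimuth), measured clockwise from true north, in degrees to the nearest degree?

70°

With φ₁ = 1.0530, φ₂ = -0.7320, Δλ = 2.4527 rad, the forward-azimuth formula gives
θ = atan2( sin Δλ cos φ₂ , cos φ₁ sin φ₂ − sin φ₁ cos φ₂ cos Δλ ) = atan2(0.4728, 0.1681) = 70.43°.
So the initial bearing is 70°.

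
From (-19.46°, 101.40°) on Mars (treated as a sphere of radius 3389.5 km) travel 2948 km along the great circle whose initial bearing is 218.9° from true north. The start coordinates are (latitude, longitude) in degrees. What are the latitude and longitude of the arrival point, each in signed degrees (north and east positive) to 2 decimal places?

Angular distance δ = d/R = 2948/3389.5 = 0.86974 rad; initial bearing θ = 3.8205 rad.
sin φ₂ = sin φ₁ cos δ + cos φ₁ sin δ cos θ = (-0.3331)(0.6450) + (0.9429)(0.7642)(-0.7782) = -0.7756, so φ₂ = -50.86°.
Δλ = atan2(sin θ sin δ cos φ₁, cos δ − sin φ₁ sin φ₂) = atan2(-0.4525, 0.3866) = -49.486°.
λ₂ = 101.400° − 49.486° = 51.91°.

-50.86°, 51.91°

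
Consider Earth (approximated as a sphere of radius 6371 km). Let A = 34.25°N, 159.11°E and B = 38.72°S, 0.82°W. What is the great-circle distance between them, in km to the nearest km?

18158 km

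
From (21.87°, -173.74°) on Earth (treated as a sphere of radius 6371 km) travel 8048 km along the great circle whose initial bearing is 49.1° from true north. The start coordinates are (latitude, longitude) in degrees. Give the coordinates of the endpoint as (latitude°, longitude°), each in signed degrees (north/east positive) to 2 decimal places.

43.78°, -87.59°

Angular distance δ = d/R = 8048/6371 = 1.26322 rad; initial bearing θ = 0.8570 rad.
sin φ₂ = sin φ₁ cos δ + cos φ₁ sin δ cos θ = (0.3725)(0.3027) + (0.9280)(0.9531)(0.6547) = 0.6919, so φ₂ = 43.78°.
Δλ = atan2(sin θ sin δ cos φ₁, cos δ − sin φ₁ sin φ₂) = atan2(0.6685, 0.0450) = 86.147°.
λ₂ = -173.740° + 86.147° = -87.59°.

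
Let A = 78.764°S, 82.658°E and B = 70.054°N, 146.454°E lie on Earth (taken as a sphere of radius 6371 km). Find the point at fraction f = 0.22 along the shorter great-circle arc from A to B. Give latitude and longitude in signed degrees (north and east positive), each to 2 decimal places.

Central angle δ = 2.6740 rad. Interpolating on the sphere with fraction f = 0.22:
P = [sin((1−f)δ)·A + sin(fδ)·B] / sin δ = 1.9308·A + 1.2311·B in Cartesian coordinates,
giving P = (-0.3019, 0.6052, -0.7366), i.e. latitude -47.44°, longitude 116.51°.

-47.44°, 116.51°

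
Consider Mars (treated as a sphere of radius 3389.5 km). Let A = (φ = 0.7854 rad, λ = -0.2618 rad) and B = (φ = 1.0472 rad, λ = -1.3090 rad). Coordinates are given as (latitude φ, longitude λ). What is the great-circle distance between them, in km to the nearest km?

Let φ₁ = 0.7854 rad, φ₂ = 1.0472 rad, and Δλ = -1.0472 rad.
cos c = sin φ₁ sin φ₂ + cos φ₁ cos φ₂ cos Δλ = (0.7071)(0.8660) + (0.7071)(0.5000)(0.5000) = 0.78915,
so c = arccos(0.78915) = 0.66137 rad.
Distance = R·c = 3389.5 × 0.6614 ≈ 2242 km.

2242 km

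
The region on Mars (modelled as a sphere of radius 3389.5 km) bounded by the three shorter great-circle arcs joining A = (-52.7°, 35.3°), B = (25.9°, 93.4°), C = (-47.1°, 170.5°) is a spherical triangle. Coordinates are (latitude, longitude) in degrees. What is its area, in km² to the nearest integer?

Side lengths (central angles): a = 1.7551, b = 1.2766, c = 1.6302 rad; semiperimeter s = 2.3309.
By l'Huilier's theorem, tan(E/4) = √[tan(s/2) tan((s−a)/2) tan((s−b)/2) tan((s−c)/2)], giving spherical excess E = 1.4637 rad.
Area = E·R² = 1.4637 × (3389.5)² ≈ 16816157 km².

16816157 km²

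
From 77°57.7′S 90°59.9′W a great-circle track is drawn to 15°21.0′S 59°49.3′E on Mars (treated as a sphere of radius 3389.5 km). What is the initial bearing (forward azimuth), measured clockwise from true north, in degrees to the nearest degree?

With φ₁ = -1.3607, φ₂ = -0.2679, Δλ = 2.6323 rad, the forward-azimuth formula gives
θ = atan2( sin Δλ cos φ₂ , cos φ₁ sin φ₂ − sin φ₁ cos φ₂ cos Δλ ) = atan2(0.4702, -0.8786) = 151.85°.
So the initial bearing is 152°.

152°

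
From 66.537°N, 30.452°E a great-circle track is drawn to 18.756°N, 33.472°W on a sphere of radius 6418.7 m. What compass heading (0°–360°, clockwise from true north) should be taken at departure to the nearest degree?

253°

Δλ = -63.924° = -1.1157 rad.
y = sin Δλ · cos φ₂ = (-0.8982)(0.9469) = -0.8505
x = cos φ₁ sin φ₂ − sin φ₁ cos φ₂ cos Δλ = (0.3982)(0.3215) − (0.9173)(0.9469)(0.4396) = -0.2538
θ = atan2(y, x) = -106.61°; adding 360° gives 253°.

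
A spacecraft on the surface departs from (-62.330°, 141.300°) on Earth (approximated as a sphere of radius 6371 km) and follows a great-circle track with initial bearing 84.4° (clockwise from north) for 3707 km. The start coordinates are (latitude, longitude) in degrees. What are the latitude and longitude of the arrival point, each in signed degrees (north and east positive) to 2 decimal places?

Angular distance δ = d/R = 3707/6371 = 0.58186 rad; initial bearing θ = 1.4731 rad.
sin φ₂ = sin φ₁ cos δ + cos φ₁ sin δ cos θ = (-0.8856)(0.8354) + (0.4644)(0.5496)(0.0976) = -0.7150, so φ₂ = -45.64°.
Δλ = atan2(sin θ sin δ cos φ₁, cos δ − sin φ₁ sin φ₂) = atan2(0.2540, 0.2022) = 51.475°.
λ₂ = 141.300° + 51.475° = 192.77° → -167.23° after wrapping to (−180°, 180°].

-45.64°, -167.23°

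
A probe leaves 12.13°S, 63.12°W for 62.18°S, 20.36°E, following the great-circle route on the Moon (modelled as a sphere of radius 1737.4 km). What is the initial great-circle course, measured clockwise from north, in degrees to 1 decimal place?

151.5°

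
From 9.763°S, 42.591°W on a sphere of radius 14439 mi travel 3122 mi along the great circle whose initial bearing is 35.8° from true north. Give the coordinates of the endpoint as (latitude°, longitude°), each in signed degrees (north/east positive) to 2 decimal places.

0.34°, -35.38°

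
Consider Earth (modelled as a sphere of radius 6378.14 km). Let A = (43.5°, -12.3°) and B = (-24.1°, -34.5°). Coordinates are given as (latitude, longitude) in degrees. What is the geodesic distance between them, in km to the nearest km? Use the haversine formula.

7860 km

With latitudes φ₁ = 43.500°, φ₂ = -24.100° and longitude difference Δλ = -22.200°:
Haversine: a = sin²(Δφ/2) + cos φ₁ cos φ₂ sin²(Δλ/2) = 0.3095 + (0.7254)(0.9128)(0.0371) = 0.33401.
Central angle c = 2·arcsin(√a) = 1.23239 rad.
Distance = R·c = 6378.14 × 1.2324 ≈ 7860 km.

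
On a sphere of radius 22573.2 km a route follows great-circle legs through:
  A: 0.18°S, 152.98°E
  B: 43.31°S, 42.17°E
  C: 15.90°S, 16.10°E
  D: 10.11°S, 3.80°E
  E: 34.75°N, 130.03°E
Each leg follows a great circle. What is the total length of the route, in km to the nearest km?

109816 km

Leg A→B: central angle 1.8300 rad, distance 41310.0 km.
Leg B→C: central angle 0.6154 rad, distance 13891.9 km.
Leg C→D: central angle 0.2322 rad, distance 5241.3 km.
Leg D→E: central angle 2.1872 rad, distance 49372.9 km.
Total: 41310.0 + 13891.9 + 5241.3 + 49372.9 ≈ 109816 km.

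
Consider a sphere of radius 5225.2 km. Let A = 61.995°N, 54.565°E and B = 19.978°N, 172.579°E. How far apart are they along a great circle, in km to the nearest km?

7714 km

In radians: φ₁ = 1.0820, φ₂ = 0.3487, Δλ = 118.014° = 2.0597 rad.
cos c = sin φ₁ sin φ₂ + cos φ₁ cos φ₂ cos Δλ = (0.8829)(0.3417) + (0.4695)(0.9398)(-0.4697) = 0.09438,
so c = arccos(0.09438) = 1.47627 rad.
Distance = R·c = 5225.2 × 1.4763 ≈ 7714 km.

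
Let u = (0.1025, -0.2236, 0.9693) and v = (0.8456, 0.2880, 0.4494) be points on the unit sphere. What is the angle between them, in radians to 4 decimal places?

1.0952 rad

u·v = 0.4579; |u| = 1.0000, |v| = 1.0000.
cos θ = (u·v)/(|u||v|) = 0.4579, so θ = 1.0952 rad.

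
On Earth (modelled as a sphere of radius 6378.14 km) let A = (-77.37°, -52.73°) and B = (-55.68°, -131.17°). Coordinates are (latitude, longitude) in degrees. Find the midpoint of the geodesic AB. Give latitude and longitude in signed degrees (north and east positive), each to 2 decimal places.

-70.32°, -111.75°

Central angle δ = 0.5906 rad. Interpolating on the sphere with fraction f = 0.5:
P = [sin((1−f)δ)·A + sin(fδ)·B] / sin δ = 0.5226·A + 0.5226·B in Cartesian coordinates,
giving P = (-0.1248, -0.3127, -0.9416), i.e. latitude -70.32°, longitude -111.75°.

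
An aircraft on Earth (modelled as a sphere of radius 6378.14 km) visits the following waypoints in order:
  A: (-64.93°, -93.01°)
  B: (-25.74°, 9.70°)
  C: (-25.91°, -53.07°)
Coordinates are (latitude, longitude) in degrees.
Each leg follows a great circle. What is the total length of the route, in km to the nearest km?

Leg A→B: central angle 1.2562 rad, distance 8012.5 km.
Leg B→C: central angle 0.9758 rad, distance 6223.9 km.
Total: 8012.5 + 6223.9 ≈ 14236 km.

14236 km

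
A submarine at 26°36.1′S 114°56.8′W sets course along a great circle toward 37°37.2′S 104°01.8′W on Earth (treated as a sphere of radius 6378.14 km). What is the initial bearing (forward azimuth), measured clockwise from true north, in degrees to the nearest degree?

143°

Δλ = 10.917° = 0.1905 rad.
y = sin Δλ · cos φ₂ = (0.1894)(0.7921) = 0.1500
x = cos φ₁ sin φ₂ − sin φ₁ cos φ₂ cos Δλ = (0.8941)(-0.6104) − (-0.4478)(0.7921)(0.9819) = -0.1975
θ = atan2(y, x) = 142.79°, so the bearing is 143°.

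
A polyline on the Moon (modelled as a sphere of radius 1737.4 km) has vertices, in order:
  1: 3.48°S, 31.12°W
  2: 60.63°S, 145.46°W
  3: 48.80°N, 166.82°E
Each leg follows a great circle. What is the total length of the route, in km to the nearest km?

6506 km

Leg 1→2: central angle 1.7202 rad, distance 2988.7 km.
Leg 2→3: central angle 2.0246 rad, distance 3517.5 km.
Total: 2988.7 + 3517.5 ≈ 6506 km.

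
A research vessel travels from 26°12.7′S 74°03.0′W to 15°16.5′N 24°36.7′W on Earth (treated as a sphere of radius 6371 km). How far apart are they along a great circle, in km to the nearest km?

In radians: φ₁ = -0.4575, φ₂ = 0.2666, Δλ = 49.438° = 0.8629 rad.
Haversine: a = sin²(Δφ/2) + cos φ₁ cos φ₂ sin²(Δλ/2) = 0.1254 + (0.8972)(0.9647)(0.1749) = 0.27679.
Central angle c = 2·arcsin(√a) = 1.10803 rad.
Distance = R·c = 6371 × 1.1080 ≈ 7059 km.

7059 km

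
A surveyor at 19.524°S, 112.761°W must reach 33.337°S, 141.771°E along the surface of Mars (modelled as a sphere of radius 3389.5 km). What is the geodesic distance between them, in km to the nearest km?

With latitudes φ₁ = -19.524°, φ₂ = -33.337° and longitude difference Δλ = -105.468°:
cos c = sin φ₁ sin φ₂ + cos φ₁ cos φ₂ cos Δλ = (-0.3342)(-0.5496) + (0.9425)(0.8355)(-0.2667) = -0.02634,
so c = arccos(-0.02634) = 1.59714 rad.
Distance = R·c = 3389.5 × 1.5971 ≈ 5414 km.

5414 km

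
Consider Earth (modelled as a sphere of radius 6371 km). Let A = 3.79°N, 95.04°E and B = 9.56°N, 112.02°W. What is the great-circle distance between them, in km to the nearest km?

With latitudes φ₁ = 3.790°, φ₂ = 9.560° and longitude difference Δλ = 152.940°:
cos c = sin φ₁ sin φ₂ + cos φ₁ cos φ₂ cos Δλ = (0.0661)(0.1661) + (0.9978)(0.9861)(-0.8905) = -0.86526,
so c = arccos(-0.86526) = 2.61647 rad.
Distance = R·c = 6371 × 2.6165 ≈ 16670 km.

16670 km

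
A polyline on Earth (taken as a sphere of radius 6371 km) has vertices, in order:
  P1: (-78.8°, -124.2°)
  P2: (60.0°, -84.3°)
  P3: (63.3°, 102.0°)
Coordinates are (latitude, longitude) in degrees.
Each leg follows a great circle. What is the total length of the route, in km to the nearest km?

21951 km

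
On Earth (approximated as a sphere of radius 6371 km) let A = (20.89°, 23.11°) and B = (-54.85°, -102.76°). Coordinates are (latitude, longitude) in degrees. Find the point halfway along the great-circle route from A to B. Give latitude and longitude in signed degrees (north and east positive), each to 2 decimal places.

-31.32°, -14.90°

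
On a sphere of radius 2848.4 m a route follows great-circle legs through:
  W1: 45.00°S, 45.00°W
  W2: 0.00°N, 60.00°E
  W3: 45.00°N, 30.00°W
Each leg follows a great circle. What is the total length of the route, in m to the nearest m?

9473 m

Leg W1→W2: central angle 1.7548 rad, distance 4998.5 m.
Leg W2→W3: central angle 1.5708 rad, distance 4474.3 m.
Total: 4998.5 + 4474.3 ≈ 9473 m.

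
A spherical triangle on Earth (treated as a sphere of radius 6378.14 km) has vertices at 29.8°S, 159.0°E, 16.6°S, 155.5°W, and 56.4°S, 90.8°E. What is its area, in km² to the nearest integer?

Side lengths (central angles): a = 1.5460, b = 0.9369, c = 0.7600 rad; semiperimeter s = 1.6214.
By l'Huilier's theorem, tan(E/4) = √[tan(s/2) tan((s−a)/2) tan((s−b)/2) tan((s−c)/2)], giving spherical excess E = 0.3218 rad.
Area = E·R² = 0.3218 × (6378.14)² ≈ 13090555 km².

13090555 km²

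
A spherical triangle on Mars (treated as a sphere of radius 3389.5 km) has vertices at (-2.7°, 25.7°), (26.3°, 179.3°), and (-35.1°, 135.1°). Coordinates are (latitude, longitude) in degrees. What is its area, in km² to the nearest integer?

Side lengths (central angles): a = 1.2963, b = 1.8177, c = 2.5374 rad; semiperimeter s = 2.8257.
By l'Huilier's theorem, tan(E/4) = √[tan(s/2) tan((s−a)/2) tan((s−b)/2) tan((s−c)/2)], giving spherical excess E = 2.4279 rad.
Area = E·R² = 2.4279 × (3389.5)² ≈ 27892944 km².

27892944 km²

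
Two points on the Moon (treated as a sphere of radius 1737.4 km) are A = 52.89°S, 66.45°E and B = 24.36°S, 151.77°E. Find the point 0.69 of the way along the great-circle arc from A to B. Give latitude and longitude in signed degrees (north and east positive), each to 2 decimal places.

Central angle δ = 1.1877 rad. Interpolating on the sphere with fraction f = 0.69:
P = [sin((1−f)δ)·A + sin(fδ)·B] / sin δ = 0.3881·A + 0.7879·B in Cartesian coordinates,
giving P = (-0.5389, 0.5542, -0.6345), i.e. latitude -39.38°, longitude 134.20°.

-39.38°, 134.20°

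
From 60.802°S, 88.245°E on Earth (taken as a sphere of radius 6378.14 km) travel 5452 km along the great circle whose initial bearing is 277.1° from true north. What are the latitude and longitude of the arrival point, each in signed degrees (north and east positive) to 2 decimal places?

-31.84°, 26.46°

Angular distance δ = d/R = 5452/6378.14 = 0.85479 rad; initial bearing θ = 4.8363 rad.
sin φ₂ = sin φ₁ cos δ + cos φ₁ sin δ cos θ = (-0.8729)(0.6564) + (0.4878)(0.7544)(0.1236) = -0.5275, so φ₂ = -31.84°.
Δλ = atan2(sin θ sin δ cos φ₁, cos δ − sin φ₁ sin φ₂) = atan2(-0.3652, 0.1959) = -61.790°.
λ₂ = 88.245° − 61.790° = 26.46°.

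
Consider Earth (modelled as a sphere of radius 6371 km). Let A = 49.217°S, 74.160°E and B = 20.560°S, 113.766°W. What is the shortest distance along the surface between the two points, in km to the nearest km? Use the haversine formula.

In radians: φ₁ = -0.8590, φ₂ = -0.3588, Δλ = 172.074° = 3.0033 rad.
Haversine: a = sin²(Δφ/2) + cos φ₁ cos φ₂ sin²(Δλ/2) = 0.0612 + (0.6532)(0.9363)(0.9952) = 0.66992.
Central angle c = 2·arcsin(√a) = 1.91753 rad.
Distance = R·c = 6371 × 1.9175 ≈ 12217 km.

12217 km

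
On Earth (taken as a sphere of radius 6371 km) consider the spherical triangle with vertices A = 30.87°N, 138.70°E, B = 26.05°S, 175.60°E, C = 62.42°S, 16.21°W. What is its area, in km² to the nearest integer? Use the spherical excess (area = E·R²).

Side lengths (central angles): a = 1.5887, b = 2.5230, c = 1.1687 rad; semiperimeter s = 2.6402.
By l'Huilier's theorem, tan(E/4) = √[tan(s/2) tan((s−a)/2) tan((s−b)/2) tan((s−c)/2)], giving spherical excess E = 1.3357 rad.
Area = E·R² = 1.3357 × (6371)² ≈ 54214665 km².

54214665 km²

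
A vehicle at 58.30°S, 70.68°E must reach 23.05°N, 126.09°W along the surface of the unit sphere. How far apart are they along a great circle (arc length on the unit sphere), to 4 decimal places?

2.4916

Let φ₁ = -1.0175 rad, φ₂ = 0.4023 rad, and Δλ = 2.8489 rad.
cos c = sin φ₁ sin φ₂ + cos φ₁ cos φ₂ cos Δλ = (-0.8508)(0.3915) + (0.5255)(0.9202)(-0.9575) = -0.79608,
so c = arccos(-0.79608) = 2.49158 rad.
On the unit sphere the arc length equals the central angle: 2.4916.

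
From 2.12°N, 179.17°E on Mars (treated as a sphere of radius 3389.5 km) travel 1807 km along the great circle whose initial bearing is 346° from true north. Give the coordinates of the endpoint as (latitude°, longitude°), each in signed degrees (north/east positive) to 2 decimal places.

31.64°, 170.87°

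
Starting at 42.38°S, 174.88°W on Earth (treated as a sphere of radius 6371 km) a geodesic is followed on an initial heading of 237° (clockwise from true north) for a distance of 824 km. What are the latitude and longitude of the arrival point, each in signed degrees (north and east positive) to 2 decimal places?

Angular distance δ = d/R = 824/6371 = 0.12934 rad; initial bearing θ = 4.1364 rad.
sin φ₂ = sin φ₁ cos δ + cos φ₁ sin δ cos θ = (-0.6740)(0.9916) + (0.7387)(0.1290)(-0.5446) = -0.7203, so φ₂ = -46.08°.
Δλ = atan2(sin θ sin δ cos φ₁, cos δ − sin φ₁ sin φ₂) = atan2(-0.0799, 0.5061) = -8.971°.
λ₂ = -174.880° − 8.971° = -183.85° → 176.15° after wrapping to (−180°, 180°].

-46.08°, 176.15°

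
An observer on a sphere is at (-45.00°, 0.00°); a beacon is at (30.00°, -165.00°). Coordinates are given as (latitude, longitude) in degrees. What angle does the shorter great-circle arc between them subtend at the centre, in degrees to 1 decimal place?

Let φ₁ = -0.7854 rad, φ₂ = 0.5236 rad, and Δλ = -2.8798 rad.
Haversine: a = sin²(Δφ/2) + cos φ₁ cos φ₂ sin²(Δλ/2) = 0.3706 + (0.7071)(0.8660)(0.9830) = 0.97253.
Central angle c = 2·arcsin(√a) = 2.80857 rad.
So the angular separation is 160.9°.

160.9°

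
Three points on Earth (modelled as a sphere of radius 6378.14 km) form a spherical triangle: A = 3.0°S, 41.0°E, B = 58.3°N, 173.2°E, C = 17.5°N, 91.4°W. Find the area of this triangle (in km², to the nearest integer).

109946998 km²

Side lengths (central angles): a = 1.3606, b = 2.2889, c = 1.9791 rad; semiperimeter s = 2.8143.
By l'Huilier's theorem, tan(E/4) = √[tan(s/2) tan((s−a)/2) tan((s−b)/2) tan((s−c)/2)], giving spherical excess E = 2.7027 rad.
Area = E·R² = 2.7027 × (6378.14)² ≈ 109946998 km².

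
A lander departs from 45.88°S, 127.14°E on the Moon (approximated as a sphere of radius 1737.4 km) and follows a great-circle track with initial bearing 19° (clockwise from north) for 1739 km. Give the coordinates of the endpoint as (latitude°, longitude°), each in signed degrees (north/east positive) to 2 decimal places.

Angular distance δ = d/R = 1739/1737.4 = 1.00092 rad; initial bearing θ = 0.3316 rad.
sin φ₂ = sin φ₁ cos δ + cos φ₁ sin δ cos θ = (-0.7179)(0.5395) + (0.6962)(0.8420)(0.9455) = 0.1669, so φ₂ = 9.61°.
Δλ = atan2(sin θ sin δ cos φ₁, cos δ − sin φ₁ sin φ₂) = atan2(0.1908, 0.6593) = 16.142°.
λ₂ = 127.140° + 16.142° = 143.28°.

9.61°, 143.28°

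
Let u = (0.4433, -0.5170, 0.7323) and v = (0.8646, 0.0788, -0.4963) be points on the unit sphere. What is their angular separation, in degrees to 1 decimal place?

u·v = -0.0209; |u| = 1.0000, |v| = 1.0000.
cos θ = (u·v)/(|u||v|) = -0.0209, so θ = 91.2°.

91.2°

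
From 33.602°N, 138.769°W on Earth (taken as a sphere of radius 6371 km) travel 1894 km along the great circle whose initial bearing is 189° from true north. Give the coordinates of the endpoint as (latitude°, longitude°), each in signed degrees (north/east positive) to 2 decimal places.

Angular distance δ = d/R = 1894/6371 = 0.29728 rad; initial bearing θ = 3.2987 rad.
sin φ₂ = sin φ₁ cos δ + cos φ₁ sin δ cos θ = (0.5534)(0.9561) + (0.8329)(0.2929)(-0.9877) = 0.2882, so φ₂ = 16.75°.
Δλ = atan2(sin θ sin δ cos φ₁, cos δ − sin φ₁ sin φ₂) = atan2(-0.0382, 0.7967) = -2.743°.
λ₂ = -138.769° − 2.743° = -141.51°.

16.75°, -141.51°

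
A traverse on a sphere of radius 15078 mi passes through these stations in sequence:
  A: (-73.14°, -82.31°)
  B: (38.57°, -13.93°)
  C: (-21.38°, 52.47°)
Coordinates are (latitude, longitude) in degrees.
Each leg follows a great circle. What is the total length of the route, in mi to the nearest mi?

54525 mi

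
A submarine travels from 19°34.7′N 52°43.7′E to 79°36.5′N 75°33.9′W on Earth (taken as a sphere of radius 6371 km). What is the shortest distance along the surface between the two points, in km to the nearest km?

In radians: φ₁ = 0.3417, φ₂ = 1.3894, Δλ = -128.293° = -2.2391 rad.
cos c = sin φ₁ sin φ₂ + cos φ₁ cos φ₂ cos Δλ = (0.3351)(0.9836) + (0.9422)(0.1804)(-0.6197) = 0.22428,
so c = arccos(0.22428) = 1.34459 rad.
Distance = R·c = 6371 × 1.3446 ≈ 8566 km.

8566 km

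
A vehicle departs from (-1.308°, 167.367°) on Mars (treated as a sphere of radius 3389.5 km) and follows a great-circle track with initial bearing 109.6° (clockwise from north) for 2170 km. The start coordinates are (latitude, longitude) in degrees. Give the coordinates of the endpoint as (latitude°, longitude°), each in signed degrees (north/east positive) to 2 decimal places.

Angular distance δ = d/R = 2170/3389.5 = 0.64021 rad; initial bearing θ = 1.9129 rad.
sin φ₂ = sin φ₁ cos δ + cos φ₁ sin δ cos θ = (-0.0228)(0.8020) + (0.9997)(0.5974)(-0.3355) = -0.2186, so φ₂ = -12.63°.
Δλ = atan2(sin θ sin δ cos φ₁, cos δ − sin φ₁ sin φ₂) = atan2(0.5626, 0.7970) = 35.219°.
λ₂ = 167.367° + 35.219° = 202.59° → -157.41° after wrapping to (−180°, 180°].

-12.63°, -157.41°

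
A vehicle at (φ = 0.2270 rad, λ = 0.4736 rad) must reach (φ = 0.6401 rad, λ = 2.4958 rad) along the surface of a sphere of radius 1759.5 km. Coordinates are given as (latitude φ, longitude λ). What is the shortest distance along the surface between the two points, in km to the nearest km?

3130 km

Let φ₁ = 0.2270 rad, φ₂ = 0.6401 rad, and Δλ = 2.0222 rad.
Haversine: a = sin²(Δφ/2) + cos φ₁ cos φ₂ sin²(Δλ/2) = 0.0421 + (0.9743)(0.8020)(0.7181) = 0.60324.
Central angle c = 2·arcsin(√a) = 1.77877 rad.
Distance = R·c = 1759.5 × 1.7788 ≈ 3130 km.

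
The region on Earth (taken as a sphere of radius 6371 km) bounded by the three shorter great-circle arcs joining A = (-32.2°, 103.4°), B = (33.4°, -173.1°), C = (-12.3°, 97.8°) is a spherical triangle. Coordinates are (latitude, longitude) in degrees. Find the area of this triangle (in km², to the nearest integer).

Side lengths (central angles): a = 1.6754, b = 0.3587, c = 1.7858 rad; semiperimeter s = 1.9100.
By l'Huilier's theorem, tan(E/4) = √[tan(s/2) tan((s−a)/2) tan((s−b)/2) tan((s−c)/2)], giving spherical excess E = 0.4017 rad.
Area = E·R² = 0.4017 × (6371)² ≈ 16303336 km².

16303336 km²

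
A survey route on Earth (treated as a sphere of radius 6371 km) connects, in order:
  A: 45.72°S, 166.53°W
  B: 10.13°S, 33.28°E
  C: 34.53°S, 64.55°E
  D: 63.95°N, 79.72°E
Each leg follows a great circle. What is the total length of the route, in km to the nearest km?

Leg A→B: central angle 2.1185 rad, distance 13496.7 km.
Leg B→C: central angle 0.6553 rad, distance 4174.8 km.
Leg C→D: central angle 1.7316 rad, distance 11031.8 km.
Total: 13496.7 + 4174.8 + 11031.8 ≈ 28703 km.

28703 km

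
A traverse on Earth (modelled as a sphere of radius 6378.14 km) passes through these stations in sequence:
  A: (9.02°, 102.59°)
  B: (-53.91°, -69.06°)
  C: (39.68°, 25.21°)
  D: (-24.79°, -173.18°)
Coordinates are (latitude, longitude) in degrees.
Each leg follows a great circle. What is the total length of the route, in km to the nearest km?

46366 km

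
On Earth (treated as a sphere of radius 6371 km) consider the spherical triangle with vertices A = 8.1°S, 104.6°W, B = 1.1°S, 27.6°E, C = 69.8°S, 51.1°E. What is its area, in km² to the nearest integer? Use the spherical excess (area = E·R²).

Side lengths (central angles): a = 1.2296, b = 1.7511, c = 2.2945 rad; semiperimeter s = 2.6376.
By l'Huilier's theorem, tan(E/4) = √[tan(s/2) tan((s−a)/2) tan((s−b)/2) tan((s−c)/2)], giving spherical excess E = 1.9207 rad.
Area = E·R² = 1.9207 × (6371)² ≈ 77962331 km².

77962331 km²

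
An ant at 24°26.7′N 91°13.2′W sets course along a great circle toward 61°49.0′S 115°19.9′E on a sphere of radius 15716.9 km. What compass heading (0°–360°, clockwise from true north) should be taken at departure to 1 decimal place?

198.6°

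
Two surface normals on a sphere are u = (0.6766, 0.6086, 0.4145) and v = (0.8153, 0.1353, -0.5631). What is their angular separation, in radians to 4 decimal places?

1.1587 rad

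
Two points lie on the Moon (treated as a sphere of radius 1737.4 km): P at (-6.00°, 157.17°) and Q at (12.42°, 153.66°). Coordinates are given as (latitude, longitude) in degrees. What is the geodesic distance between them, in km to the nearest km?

568 km

Let φ₁ = -0.1047 rad, φ₂ = 0.2168 rad, and Δλ = -0.0613 rad.
cos c = sin φ₁ sin φ₂ + cos φ₁ cos φ₂ cos Δλ = (-0.1045)(0.2151) + (0.9945)(0.9766)(0.9981) = 0.94694,
so c = arccos(0.94694) = 0.32721 rad.
Distance = R·c = 1737.4 × 0.3272 ≈ 568 km.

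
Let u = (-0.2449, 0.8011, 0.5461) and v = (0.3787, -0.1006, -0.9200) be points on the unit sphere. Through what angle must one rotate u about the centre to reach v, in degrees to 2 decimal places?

132.51°

u·v = -0.6757; |u| = 1.0000, |v| = 1.0000.
cos θ = (u·v)/(|u||v|) = -0.6758, so θ = 132.51°.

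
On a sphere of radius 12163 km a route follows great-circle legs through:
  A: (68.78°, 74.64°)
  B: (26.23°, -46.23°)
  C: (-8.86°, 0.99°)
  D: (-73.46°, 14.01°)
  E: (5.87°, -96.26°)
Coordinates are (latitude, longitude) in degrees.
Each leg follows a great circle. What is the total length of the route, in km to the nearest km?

Leg A→B: central angle 1.3228 rad, distance 16089.8 km.
Leg B→C: central angle 1.0076 rad, distance 12255.3 km.
Leg C→D: central angle 1.1355 rad, distance 13810.8 km.
Leg D→E: central angle 1.7682 rad, distance 21506.9 km.
Total: 16089.8 + 12255.3 + 13810.8 + 21506.9 ≈ 63663 km.

63663 km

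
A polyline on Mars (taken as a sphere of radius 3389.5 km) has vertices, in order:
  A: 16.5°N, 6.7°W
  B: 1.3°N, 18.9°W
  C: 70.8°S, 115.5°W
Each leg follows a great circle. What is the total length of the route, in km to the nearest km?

6671 km

Leg A→B: central angle 0.3382 rad, distance 1146.2 km.
Leg B→C: central angle 1.6300 rad, distance 5525.0 km.
Total: 1146.2 + 5525.0 ≈ 6671 km.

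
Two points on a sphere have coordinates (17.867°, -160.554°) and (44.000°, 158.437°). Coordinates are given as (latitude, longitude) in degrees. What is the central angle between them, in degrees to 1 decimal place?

With latitudes φ₁ = 17.867°, φ₂ = 44.000° and longitude difference Δλ = -41.009°:
cos c = sin φ₁ sin φ₂ + cos φ₁ cos φ₂ cos Δλ = (0.3068)(0.6947) + (0.9518)(0.7193)(0.7546) = 0.72977,
so c = arccos(0.72977) = 0.75282 rad.
So the angular separation is 43.1°.

43.1°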